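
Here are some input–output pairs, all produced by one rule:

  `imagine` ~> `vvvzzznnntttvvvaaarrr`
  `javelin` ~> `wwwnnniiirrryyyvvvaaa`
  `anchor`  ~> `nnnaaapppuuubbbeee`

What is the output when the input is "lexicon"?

yyyrrrkkkvvvpppbbbaaa

Looking at the pairs, the operation is to shift every letter 13 places forward in the alphabet (wrapping around) — i.e. ROT13, then repeat every character 3 times.
Applying that to "lexicon" gives "yyyrrrkkkvvvpppbbbaaa".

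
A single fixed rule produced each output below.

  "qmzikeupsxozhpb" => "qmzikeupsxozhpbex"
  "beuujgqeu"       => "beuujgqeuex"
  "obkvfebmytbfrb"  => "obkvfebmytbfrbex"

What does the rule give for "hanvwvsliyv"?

hanvwvsliyvex

What's happening: append "ex".
On "hanvwvsliyv" that produces "hanvwvsliyvex".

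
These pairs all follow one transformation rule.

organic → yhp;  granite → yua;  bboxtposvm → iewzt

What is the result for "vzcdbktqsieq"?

gkrxpx

In each case the input is transformed by: shift every letter 7 places forward in the alphabet (wrapping around), then keep every other character starting from the second (positions 2nd, 4th, 6th, ...).
Starting from "vzcdbktqsieq": after the first operation, "cgjkiraxzplx"; after the second, "gkrxpx".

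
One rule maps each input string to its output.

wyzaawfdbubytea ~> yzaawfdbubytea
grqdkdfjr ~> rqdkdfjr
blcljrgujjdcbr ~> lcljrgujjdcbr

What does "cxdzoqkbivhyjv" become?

In each case the input is transformed by: delete the first character.
Doing the same to "cxdzoqkbivhyjv": "xdzoqkbivhyjv".

xdzoqkbivhyjv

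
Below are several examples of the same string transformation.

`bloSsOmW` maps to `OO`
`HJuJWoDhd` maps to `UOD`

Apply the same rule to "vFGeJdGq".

What's happening: keep one character in every 3, starting at position 3 (positions 3rd, 6th, 9th, ...), then convert every letter to uppercase.
"vFGeJdGq" → "Gd" → "GD".

GD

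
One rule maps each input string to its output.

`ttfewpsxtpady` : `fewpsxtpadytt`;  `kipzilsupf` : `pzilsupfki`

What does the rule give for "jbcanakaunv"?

canakaunvjb

Looking at the pairs, the operation is to move the first 2 characters to the end (rotate left by 2).
Doing the same to "jbcanakaunv": "canakaunvjb".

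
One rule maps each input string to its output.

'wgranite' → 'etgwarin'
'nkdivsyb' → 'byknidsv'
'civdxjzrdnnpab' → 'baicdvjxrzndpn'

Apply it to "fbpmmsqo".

The transformation: move the last 2 characters to the front (rotate right by 2), then swap each adjacent pair of characters (1↔2, 3↔4, ...).
On "fbpmmsqo": the first step gives "qofbpmms", and the second then gives "oqbfmpsm".

oqbfmpsm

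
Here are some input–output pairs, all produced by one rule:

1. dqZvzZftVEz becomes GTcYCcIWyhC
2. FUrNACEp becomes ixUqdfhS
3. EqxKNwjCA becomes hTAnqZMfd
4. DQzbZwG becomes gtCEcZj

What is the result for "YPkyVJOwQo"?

The transformation: flip the case of every letter, then shift every letter 3 places forward in the alphabet (wrapping around).
Working it through for "YPkyVJOwQo": intermediate "ypKYvjoWqO", final "bsNBymrZtR".

bsNBymrZtR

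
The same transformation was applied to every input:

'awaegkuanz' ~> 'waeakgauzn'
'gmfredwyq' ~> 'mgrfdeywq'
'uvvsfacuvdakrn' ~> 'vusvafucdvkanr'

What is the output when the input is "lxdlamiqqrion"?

In each case the input is transformed by: swap each adjacent pair of characters (1↔2, 3↔4, ...).
Doing the same to "lxdlamiqqrion": "xlldmaqirqoin".

xlldmaqirqoin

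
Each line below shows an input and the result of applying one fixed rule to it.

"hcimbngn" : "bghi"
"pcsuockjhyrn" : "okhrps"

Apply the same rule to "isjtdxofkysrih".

Each output is the input with this applied: keep every other character starting from the first (positions 1st, 3rd, 5th, ...), then move the first 2 characters to the end (rotate left by 2).
Applying that to "isjtdxofkysrih" gives "doksiij".

doksiij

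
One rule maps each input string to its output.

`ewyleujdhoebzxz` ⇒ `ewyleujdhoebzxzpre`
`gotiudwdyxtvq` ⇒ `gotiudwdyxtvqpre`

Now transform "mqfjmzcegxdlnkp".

Rule — append "pre".
"mqfjmzcegxdlnkp" → "mqfjmzcegxdlnkppre".

mqfjmzcegxdlnkppre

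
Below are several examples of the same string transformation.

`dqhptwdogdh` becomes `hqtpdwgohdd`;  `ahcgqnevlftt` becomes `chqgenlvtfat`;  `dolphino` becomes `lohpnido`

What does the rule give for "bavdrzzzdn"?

vardzzdzbn

The transformation: move the first character to the end, then swap each adjacent pair of characters (1↔2, 3↔4, ...).
"bavdrzzzdn" → "avdrzzzdnb" → "vardzzdzbn".
(Check on "dolphino": → "olphinod" → "lohpnido" ✓)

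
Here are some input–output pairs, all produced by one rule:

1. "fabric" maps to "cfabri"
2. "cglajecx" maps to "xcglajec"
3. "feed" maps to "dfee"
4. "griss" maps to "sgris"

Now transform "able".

eabl

What's happening: move the last character to the front.
For "able" the result is "eabl".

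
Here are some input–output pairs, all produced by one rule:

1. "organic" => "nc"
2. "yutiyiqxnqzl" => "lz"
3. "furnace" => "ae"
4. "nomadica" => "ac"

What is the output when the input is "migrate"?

Each output is the input with this applied: swap each adjacent pair of characters (1↔2, 3↔4, ...), then keep only the last 2 characters.
Working it through for "migrate": intermediate "imrgtae", final "ae".

ae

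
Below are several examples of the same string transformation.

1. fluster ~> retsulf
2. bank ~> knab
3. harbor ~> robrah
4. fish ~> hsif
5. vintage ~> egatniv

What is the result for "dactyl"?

The rule is to reverse the string.
"dactyl" → "lytcad".

lytcad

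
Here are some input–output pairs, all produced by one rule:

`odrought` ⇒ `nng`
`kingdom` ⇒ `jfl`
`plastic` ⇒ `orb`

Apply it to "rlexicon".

Each output is the input with this applied: keep one character in every 3, starting at position 1 (positions 1st, 4th, 7th, ...), then shift every letter 1 place backward in the alphabet (wrapping around).
"rlexicon" → "rxo" → "qwn".

qwn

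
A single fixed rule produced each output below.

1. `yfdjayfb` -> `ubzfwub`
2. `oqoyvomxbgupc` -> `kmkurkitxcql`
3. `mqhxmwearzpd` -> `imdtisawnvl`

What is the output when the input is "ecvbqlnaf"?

Rule — shift every letter 4 places backward in the alphabet (wrapping around), then delete the last character.
"ecvbqlnaf" → "ayrxmhjwb" → "ayrxmhjw".

ayrxmhjw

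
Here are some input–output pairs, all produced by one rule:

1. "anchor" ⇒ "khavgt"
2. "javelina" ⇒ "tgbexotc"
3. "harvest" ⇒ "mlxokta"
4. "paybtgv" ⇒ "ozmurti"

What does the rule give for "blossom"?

fhllheu

In each case the input is transformed by: reverse the string, then shift every letter 7 places backward in the alphabet (wrapping around).
Doing the same to "blossom": "fhllheu".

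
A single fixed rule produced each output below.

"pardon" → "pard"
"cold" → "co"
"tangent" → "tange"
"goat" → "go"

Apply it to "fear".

The rule is to delete the last 2 characters.
Doing the same to "fear": "fe".

fe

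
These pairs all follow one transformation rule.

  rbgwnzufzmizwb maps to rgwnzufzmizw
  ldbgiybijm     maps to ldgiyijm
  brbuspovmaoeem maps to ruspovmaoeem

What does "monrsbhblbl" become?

In each case the input is transformed by: remove every "b".
So "monrsbhblbl" becomes "monrshll".

monrshll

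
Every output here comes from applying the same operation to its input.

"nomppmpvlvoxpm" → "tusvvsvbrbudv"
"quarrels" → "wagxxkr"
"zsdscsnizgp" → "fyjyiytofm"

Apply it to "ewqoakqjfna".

Rule — shift every letter 6 places forward in the alphabet (wrapping around), then delete the last character.
"ewqoakqjfna" → "kcwugqwpltg" → "kcwugqwplt".

kcwugqwplt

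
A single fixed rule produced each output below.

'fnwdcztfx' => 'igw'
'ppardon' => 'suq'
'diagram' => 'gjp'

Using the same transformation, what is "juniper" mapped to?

mlu

Rule — shift every letter 3 places forward in the alphabet (wrapping around), then keep one character in every 3, starting at position 1 (positions 1st, 4th, 7th, ...).
Starting from "juniper": after the first operation, "mxqlshu"; after the second, "mlu".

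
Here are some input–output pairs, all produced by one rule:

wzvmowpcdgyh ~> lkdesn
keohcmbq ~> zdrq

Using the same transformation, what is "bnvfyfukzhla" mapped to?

In each case the input is transformed by: keep every other character starting from the first (positions 1st, 3rd, 5th, ...), then shift every letter 11 places backward in the alphabet (wrapping around).
Applying both steps to "bnvfyfukzhla": "bvyuzl", then "qknjoa".

qknjoa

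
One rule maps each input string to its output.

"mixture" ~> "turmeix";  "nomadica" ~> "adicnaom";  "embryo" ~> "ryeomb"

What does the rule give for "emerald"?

The transformation: swap the first and last characters, then move the first 3 characters to the end (rotate left by 3).
"emerald" → "dmerale" → "raledme".
(Check on "nomadica": → "aomadicn" → "adicnaom" ✓)

raledme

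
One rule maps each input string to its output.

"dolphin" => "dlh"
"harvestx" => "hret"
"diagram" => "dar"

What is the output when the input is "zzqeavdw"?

Each output is the input with this applied: delete the last character, then keep every other character starting from the first (positions 1st, 3rd, 5th, ...).
"zzqeavdw" → "zzqeavd" → "zqad".

zqad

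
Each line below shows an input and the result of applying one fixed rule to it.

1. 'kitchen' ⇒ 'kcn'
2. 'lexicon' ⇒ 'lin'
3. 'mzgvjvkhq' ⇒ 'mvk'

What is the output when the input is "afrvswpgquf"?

avpu

Each output is the input with this applied: keep one character in every 3, starting at position 1 (positions 1st, 4th, 7th, ...).
Doing the same to "afrvswpgquf": "avpu".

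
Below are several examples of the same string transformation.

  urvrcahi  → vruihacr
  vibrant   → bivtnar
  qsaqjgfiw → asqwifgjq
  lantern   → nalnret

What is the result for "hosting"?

sohgnit

What's happening: move the first 3 characters to the end (rotate left by 3), then reverse the string.
Applying both steps to "hosting": "tinghos", then "sohgnit".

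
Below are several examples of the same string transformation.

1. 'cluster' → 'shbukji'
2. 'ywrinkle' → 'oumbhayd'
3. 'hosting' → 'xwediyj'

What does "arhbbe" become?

quhrxr

What's happening: take characters alternately from the front and the back (1st, last, 2nd, 2nd-last, ...), then shift every letter 10 places backward in the alphabet (wrapping around).
For "arhbbe", step one produces "aerbhb"; step two turns that into "quhrxr".
(Check on "cluster": → "crleuts" → "shbukji" ✓)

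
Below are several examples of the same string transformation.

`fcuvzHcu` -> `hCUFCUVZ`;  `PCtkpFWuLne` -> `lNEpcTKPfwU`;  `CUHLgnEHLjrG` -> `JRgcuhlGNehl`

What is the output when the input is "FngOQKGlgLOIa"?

oiAfNGoqkgLGl

Rule — move the last 3 characters to the front (rotate right by 3), then flip the case of every letter.
Applying both steps to "FngOQKGlgLOIa": "OIaFngOQKGlgL", then "oiAfNGoqkgLGl".
(Check on "CUHLgnEHLjrG": → "jrGCUHLgnEHL" → "JRgcuhlGNehl" ✓)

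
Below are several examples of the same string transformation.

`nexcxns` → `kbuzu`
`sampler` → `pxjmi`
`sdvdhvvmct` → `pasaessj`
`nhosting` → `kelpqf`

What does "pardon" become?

The pattern: delete the last 2 characters, then shift every letter 3 places backward in the alphabet (wrapping around).
For "pardon" the result is "mxoa".

mxoa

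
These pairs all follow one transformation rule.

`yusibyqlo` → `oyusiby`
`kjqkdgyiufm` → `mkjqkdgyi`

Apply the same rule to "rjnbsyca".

arjnbs

The rule is to move the last character to the front, then delete the last 2 characters.
On "rjnbsyca": the first step gives "arjnbsyc", and the second then gives "arjnbs".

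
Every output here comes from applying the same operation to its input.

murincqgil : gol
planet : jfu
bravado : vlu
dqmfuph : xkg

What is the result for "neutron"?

The transformation: shift every letter 6 places backward in the alphabet (wrapping around), then keep only the first 3 characters.
"neutron" → "hyonlih" → "hyo".

hyo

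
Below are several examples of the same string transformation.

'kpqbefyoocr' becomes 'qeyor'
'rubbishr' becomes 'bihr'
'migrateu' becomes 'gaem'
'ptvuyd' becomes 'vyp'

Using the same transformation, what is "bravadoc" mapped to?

The rule is to move the first character to the end, then keep every other character starting from the second (positions 2nd, 4th, 6th, ...).
Applying both steps to "bravadoc": "ravadocb", then "aaob".

aaob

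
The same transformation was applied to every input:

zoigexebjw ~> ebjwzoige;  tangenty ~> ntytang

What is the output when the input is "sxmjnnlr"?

nlrsxmj

What's happening: swap the front and back halves of the string, then delete the first character.
On "sxmjnnlr": the first step gives "nnlrsxmj", and the second then gives "nlrsxmj".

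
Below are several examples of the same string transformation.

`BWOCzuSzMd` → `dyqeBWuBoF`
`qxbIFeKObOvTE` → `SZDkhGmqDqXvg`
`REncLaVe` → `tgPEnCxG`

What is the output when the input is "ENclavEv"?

gpENCXgX

The pattern: shift every letter 2 places forward in the alphabet (wrapping around), then flip the case of every letter.
For "ENclavEv", step one produces "GPencxGx"; step two turns that into "gpENCXgX".
(Check on "BWOCzuSzMd": → "DYQEbwUbOf" → "dyqeBWuBoF" ✓)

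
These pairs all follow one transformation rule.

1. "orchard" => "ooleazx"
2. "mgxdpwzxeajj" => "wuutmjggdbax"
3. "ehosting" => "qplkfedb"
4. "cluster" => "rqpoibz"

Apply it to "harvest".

sqpoebx

Each output is the input with this applied: sort the characters into reverse alphabetical order, then shift every letter 3 places backward in the alphabet (wrapping around).
For "harvest" the result is "sqpoebx".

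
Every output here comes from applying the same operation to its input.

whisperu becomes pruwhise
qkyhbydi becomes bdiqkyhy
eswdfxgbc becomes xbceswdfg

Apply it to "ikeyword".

wrdikeyo

Looking at the pairs, the operation is to move the last 3 characters to the front (rotate right by 3), then swap the first and last characters.
For "ikeyword" the result is "wrdikeyo".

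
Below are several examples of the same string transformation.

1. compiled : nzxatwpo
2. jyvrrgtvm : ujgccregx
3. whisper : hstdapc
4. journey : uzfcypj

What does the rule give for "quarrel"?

The rule is to shift every letter 11 places forward in the alphabet (wrapping around).
So "quarrel" becomes "bflccpw".

bflccpw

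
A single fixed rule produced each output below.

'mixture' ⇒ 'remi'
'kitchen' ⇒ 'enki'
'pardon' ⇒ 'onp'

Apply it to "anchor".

The pattern: move the last 2 characters to the front (rotate right by 2), then delete the last 3 characters.
For "anchor", step one produces "oranch"; step two turns that into "ora".

ora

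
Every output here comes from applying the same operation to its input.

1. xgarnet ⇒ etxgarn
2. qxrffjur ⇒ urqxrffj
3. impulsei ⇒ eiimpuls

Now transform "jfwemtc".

tcjfwem

What's happening: move the last 2 characters to the front (rotate right by 2).
On "jfwemtc" that produces "tcjfwem".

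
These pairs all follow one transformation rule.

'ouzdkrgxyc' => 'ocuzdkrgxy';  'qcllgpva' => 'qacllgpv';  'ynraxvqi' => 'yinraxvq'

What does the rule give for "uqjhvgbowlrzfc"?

ucqjhvgbowlrzf

Looking at the pairs, the operation is to swap the first and last characters, then move the last character to the front.
Starting from "uqjhvgbowlrzfc": after the first operation, "cqjhvgbowlrzfu"; after the second, "ucqjhvgbowlrzf".
(Check on "ynraxvqi": → "inraxvqy" → "yinraxvq" ✓)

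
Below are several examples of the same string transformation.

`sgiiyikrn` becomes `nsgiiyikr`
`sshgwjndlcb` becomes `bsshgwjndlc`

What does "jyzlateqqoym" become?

In each case the input is transformed by: move the last character to the front.
Applying that to "jyzlateqqoym" gives "mjyzlateqqoy".

mjyzlateqqoy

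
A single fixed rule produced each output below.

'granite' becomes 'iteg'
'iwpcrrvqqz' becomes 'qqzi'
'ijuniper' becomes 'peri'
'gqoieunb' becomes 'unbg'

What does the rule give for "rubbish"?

ishr

The rule is to move the last 3 characters to the front (rotate right by 3), then keep only the first 4 characters.
For "rubbish" the result is "ishr".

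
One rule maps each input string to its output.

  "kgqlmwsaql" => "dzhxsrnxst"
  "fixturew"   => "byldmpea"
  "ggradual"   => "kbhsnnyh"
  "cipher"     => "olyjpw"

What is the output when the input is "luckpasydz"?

In each case the input is transformed by: swap the front and back halves of the string, then shift every letter 7 places forward in the alphabet (wrapping around).
On "luckpasydz": the first step gives "asydzluckp", and the second then gives "hzfkgsbjrw".

hzfkgsbjrw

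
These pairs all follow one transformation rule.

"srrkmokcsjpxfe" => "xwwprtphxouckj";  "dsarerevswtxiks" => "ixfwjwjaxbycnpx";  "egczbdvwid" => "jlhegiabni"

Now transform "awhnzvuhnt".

Looking at the pairs, the operation is to shift every letter 5 places forward in the alphabet (wrapping around).
Doing the same to "awhnzvuhnt": "fbmseazmsy".

fbmseazmsy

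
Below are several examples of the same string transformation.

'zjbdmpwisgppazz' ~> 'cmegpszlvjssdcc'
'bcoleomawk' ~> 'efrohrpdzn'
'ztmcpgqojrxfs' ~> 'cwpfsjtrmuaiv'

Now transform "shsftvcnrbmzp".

vkviwyfquepcs

The transformation: shift every letter 3 places forward in the alphabet (wrapping around).
On "shsftvcnrbmzp" that produces "vkviwyfquepcs".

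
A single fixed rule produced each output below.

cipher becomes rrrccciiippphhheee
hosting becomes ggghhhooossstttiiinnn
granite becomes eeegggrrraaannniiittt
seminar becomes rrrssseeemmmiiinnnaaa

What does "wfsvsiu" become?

Looking at the pairs, the operation is to repeat every character 3 times, then move the last 3 characters to the front (rotate right by 3).
"wfsvsiu" → "wwwfffsssvvvsssiiiuuu" → "uuuwwwfffsssvvvsssiii".

uuuwwwfffsssvvvsssiii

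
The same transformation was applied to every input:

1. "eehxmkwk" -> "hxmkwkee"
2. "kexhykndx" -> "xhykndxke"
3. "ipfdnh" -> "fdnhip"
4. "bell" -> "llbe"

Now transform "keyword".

Looking at the pairs, the operation is to move the first 2 characters to the end (rotate left by 2).
So "keyword" becomes "ywordke".

ywordke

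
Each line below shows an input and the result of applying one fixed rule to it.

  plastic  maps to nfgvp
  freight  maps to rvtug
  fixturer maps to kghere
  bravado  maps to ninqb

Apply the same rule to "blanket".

The pattern: delete the first 2 characters, then shift every letter 13 places forward in the alphabet (wrapping around) — i.e. ROT13.
Working it through for "blanket": intermediate "anket", final "naxrg".

naxrg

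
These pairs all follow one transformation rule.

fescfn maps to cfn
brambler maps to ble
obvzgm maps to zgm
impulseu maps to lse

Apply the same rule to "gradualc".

What's happening: swap the front and back halves of the string, then keep only the first 3 characters.
Applying both steps to "gradualc": "ualcgrad", then "ual".

ual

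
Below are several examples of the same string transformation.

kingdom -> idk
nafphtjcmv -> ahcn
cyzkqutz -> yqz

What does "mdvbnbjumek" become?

Each output is the input with this applied: move the first character to the end, then keep one character in every 3, starting at position 1 (positions 1st, 4th, 7th, ...).
"mdvbnbjumek" → "dvbnbjumekm" → "dnuk".

dnuk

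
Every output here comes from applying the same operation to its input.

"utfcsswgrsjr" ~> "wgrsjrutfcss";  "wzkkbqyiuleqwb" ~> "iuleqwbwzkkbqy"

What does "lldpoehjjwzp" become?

Looking at the pairs, the operation is to swap the front and back halves of the string.
For "lldpoehjjwzp" the result is "hjjwzplldpoe".

hjjwzplldpoe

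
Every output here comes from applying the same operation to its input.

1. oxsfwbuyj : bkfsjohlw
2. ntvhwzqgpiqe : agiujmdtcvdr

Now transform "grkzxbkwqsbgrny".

texmkoxjdfoteal

What's happening: shift every letter 13 places forward in the alphabet (wrapping around) — i.e. ROT13.
"grkzxbkwqsbgrny" → "texmkoxjdfoteal".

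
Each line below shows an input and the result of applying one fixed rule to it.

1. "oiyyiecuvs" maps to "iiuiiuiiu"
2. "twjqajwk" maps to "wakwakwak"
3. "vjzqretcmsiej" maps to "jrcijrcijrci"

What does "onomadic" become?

Looking at the pairs, the operation is to keep one character in every 3, starting at position 2 (positions 2nd, 5th, 8th, ...), then write the whole string 3 times in a row.
On "onomadic": the first step gives "nac", and the second then gives "nacnacnac".

nacnacnac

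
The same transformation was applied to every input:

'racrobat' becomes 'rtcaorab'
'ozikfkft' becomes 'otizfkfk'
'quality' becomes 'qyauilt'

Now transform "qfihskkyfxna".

qaifshkkfynx

What's happening: move the last character to the front, then swap each adjacent pair of characters (1↔2, 3↔4, ...).
Applying both steps to "qfihskkyfxna": "aqfihskkyfxn", then "qaifshkkfynx".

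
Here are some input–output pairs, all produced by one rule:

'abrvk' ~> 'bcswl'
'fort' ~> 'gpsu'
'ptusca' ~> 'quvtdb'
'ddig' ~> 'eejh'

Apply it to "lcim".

mdjn

The pattern: shift every letter 1 place forward in the alphabet (wrapping around).
So "lcim" becomes "mdjn".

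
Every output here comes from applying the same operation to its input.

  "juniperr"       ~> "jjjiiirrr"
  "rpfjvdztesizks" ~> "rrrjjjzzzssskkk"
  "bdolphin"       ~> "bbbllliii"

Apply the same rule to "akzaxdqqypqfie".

The rule is to keep one character in every 3, starting at position 1 (positions 1st, 4th, 7th, ...), then repeat every character 3 times.
For "akzaxdqqypqfie", step one produces "aaqpi"; step two turns that into "aaaaaaqqqpppiii".
(Check on "rpfjvdztesizks": → "rjzsk" → "rrrjjjzzzssskkk" ✓)

aaaaaaqqqpppiii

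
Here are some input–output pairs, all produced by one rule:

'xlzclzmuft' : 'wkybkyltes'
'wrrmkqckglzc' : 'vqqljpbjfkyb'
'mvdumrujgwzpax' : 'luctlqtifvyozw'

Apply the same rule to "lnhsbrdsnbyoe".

kmgraqcrmaxnd

Each output is the input with this applied: shift every letter 1 place backward in the alphabet (wrapping around).
On "lnhsbrdsnbyoe" that produces "kmgraqcrmaxnd".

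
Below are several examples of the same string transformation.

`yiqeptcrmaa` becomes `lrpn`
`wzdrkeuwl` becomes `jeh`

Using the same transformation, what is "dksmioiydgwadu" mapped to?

What's happening: shift every letter 13 places forward in the alphabet (wrapping around) — i.e. ROT13, then keep one character in every 3, starting at position 1 (positions 1st, 4th, 7th, ...).
Working it through for "dksmioiydgwadu": intermediate "qxfzvbvlqtjnqh", final "qzvtq".

qzvtq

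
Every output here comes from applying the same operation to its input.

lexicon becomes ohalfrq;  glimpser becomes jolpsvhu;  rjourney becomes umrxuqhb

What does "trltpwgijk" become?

wuowszjlmn

In each case the input is transformed by: shift every letter 3 places forward in the alphabet (wrapping around).
For "trltpwgijk" the result is "wuowszjlmn".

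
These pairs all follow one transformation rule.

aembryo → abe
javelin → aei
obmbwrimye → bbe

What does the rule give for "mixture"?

eim

The rule is to sort the characters into alphabetical order, then keep only the first 3 characters.
On "mixture" that produces "eim".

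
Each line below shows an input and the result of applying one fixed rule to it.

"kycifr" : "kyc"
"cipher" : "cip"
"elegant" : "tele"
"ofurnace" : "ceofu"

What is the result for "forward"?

The rule is to move the first 3 characters to the end (rotate left by 3), then delete the first 3 characters.
"forward" → "dfor".

dfor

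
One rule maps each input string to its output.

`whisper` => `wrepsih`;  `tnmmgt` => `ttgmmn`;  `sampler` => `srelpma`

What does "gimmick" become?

Each output is the input with this applied: reverse the string, then move the last character to the front.
Applying both steps to "gimmick": "kcimmig", then "gkcimmi".

gkcimmi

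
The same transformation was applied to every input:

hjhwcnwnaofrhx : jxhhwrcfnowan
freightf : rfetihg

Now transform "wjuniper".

jruenpi

The pattern: delete the first character, then take characters alternately from the front and the back (1st, last, 2nd, 2nd-last, ...).
Starting from "wjuniper": after the first operation, "juniper"; after the second, "jruenpi".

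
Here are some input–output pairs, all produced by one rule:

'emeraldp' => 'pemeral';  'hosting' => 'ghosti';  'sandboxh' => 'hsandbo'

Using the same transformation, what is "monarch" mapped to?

hmonar

The transformation: move the last character to the front, then delete the last character.
For "monarch", step one produces "hmonarc"; step two turns that into "hmonar".
(Check on "sandboxh": → "hsandbox" → "hsandbo" ✓)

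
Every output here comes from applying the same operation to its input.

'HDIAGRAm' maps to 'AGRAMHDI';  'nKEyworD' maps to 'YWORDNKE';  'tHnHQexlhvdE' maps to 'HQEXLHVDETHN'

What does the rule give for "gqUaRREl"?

ARRELGQU

In each case the input is transformed by: move the first 3 characters to the end (rotate left by 3), then convert every letter to uppercase.
Applying both steps to "gqUaRREl": "aRRElgqU", then "ARRELGQU".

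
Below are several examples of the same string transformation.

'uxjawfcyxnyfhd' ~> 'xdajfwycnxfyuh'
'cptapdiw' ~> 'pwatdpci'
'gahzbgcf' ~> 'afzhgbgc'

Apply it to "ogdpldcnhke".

gepddlnckho

The transformation: swap the first and last characters, then swap each adjacent pair of characters (1↔2, 3↔4, ...).
On "ogdpldcnhke": the first step gives "egdpldcnhko", and the second then gives "gepddlnckho".
(Check on "gahzbgcf": → "fahzbgcg" → "afzhgbgc" ✓)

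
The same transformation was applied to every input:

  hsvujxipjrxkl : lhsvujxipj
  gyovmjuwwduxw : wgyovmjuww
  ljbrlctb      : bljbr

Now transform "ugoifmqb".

bugoi

Each output is the input with this applied: move the last character to the front, then delete the last 3 characters.
Applying both steps to "ugoifmqb": "bugoifmq", then "bugoi".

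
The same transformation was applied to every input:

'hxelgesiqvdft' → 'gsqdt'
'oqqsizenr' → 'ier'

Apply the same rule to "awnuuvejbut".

uebt

The transformation: delete the first 3 characters, then keep every other character starting from the second (positions 2nd, 4th, 6th, ...).
On "awnuuvejbut": the first step gives "uuvejbut", and the second then gives "uebt".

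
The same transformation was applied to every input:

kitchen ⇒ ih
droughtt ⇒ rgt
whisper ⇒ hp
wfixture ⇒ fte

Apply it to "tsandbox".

sdx

The rule is to keep one character in every 3, starting at position 2 (positions 2nd, 5th, 8th, ...).
For "tsandbox" the result is "sdx".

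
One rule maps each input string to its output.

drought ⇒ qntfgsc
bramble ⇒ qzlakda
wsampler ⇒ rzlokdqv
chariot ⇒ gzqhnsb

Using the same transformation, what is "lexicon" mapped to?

dwhbnmk

In each case the input is transformed by: move the first character to the end, then shift every letter 1 place backward in the alphabet (wrapping around).
Working it through for "lexicon": intermediate "exiconl", final "dwhbnmk".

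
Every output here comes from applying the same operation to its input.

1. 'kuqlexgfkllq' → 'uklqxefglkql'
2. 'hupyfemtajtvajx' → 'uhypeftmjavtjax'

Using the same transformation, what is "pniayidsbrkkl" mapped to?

In each case the input is transformed by: swap each adjacent pair of characters (1↔2, 3↔4, ...).
So "pniayidsbrkkl" becomes "npaiiysdrbkkl".

npaiiysdrbkkl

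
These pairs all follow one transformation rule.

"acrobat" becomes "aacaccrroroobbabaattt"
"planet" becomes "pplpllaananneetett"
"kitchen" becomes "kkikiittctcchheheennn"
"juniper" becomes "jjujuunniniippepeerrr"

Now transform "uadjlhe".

uuauaaddjdjjllhlhheee

Rule — repeat every character 3 times, then swap each adjacent pair of characters (1↔2, 3↔4, ...).
"uadjlhe" → "uuuaaadddjjjlllhhheee" → "uuauaaddjdjjllhlhheee".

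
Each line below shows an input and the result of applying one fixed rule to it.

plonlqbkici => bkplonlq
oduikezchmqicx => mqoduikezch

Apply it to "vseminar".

mivse

Rule — delete the last 3 characters, then move the last 2 characters to the front (rotate right by 2).
Starting from "vseminar": after the first operation, "vsemi"; after the second, "mivse".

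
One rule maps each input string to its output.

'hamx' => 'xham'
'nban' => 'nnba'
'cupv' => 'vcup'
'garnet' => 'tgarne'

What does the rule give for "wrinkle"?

ewrinkl

In each case the input is transformed by: move the last character to the front.
So "wrinkle" becomes "ewrinkl".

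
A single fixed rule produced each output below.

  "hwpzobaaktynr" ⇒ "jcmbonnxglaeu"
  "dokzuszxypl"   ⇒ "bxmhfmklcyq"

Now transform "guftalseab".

Rule — shift every letter 13 places forward in the alphabet (wrapping around) — i.e. ROT13, then move the first character to the end.
Starting from "guftalseab": after the first operation, "thsgnyfrno"; after the second, "hsgnyfrnot".
(Check on "hwpzobaaktynr": → "ujcmbonnxglae" → "jcmbonnxglaeu" ✓)

hsgnyfrnot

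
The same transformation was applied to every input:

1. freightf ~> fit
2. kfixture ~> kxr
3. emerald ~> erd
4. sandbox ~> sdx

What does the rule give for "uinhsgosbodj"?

uhoo

Rule — keep one character in every 3, starting at position 1 (positions 1st, 4th, 7th, ...).
For "uinhsgosbodj" the result is "uhoo".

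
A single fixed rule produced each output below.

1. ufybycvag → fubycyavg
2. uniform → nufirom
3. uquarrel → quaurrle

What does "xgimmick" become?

gxmiimkc

Each output is the input with this applied: swap each adjacent pair of characters (1↔2, 3↔4, ...).
Doing the same to "xgimmick": "gxmiimkc".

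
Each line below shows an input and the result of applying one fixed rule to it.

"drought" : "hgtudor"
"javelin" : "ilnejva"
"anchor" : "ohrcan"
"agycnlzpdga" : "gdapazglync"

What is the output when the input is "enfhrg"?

Rule — move the last 2 characters to the front (rotate right by 2), then take characters alternately from the front and the back (1st, last, 2nd, 2nd-last, ...).
"enfhrg" → "rhgfen".

rhgfen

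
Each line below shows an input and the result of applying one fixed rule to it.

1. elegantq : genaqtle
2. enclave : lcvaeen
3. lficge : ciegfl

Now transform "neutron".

In each case the input is transformed by: move the first 2 characters to the end (rotate left by 2), then swap each adjacent pair of characters (1↔2, 3↔4, ...).
On "neutron": the first step gives "utronne", and the second then gives "tuornne".

tuornne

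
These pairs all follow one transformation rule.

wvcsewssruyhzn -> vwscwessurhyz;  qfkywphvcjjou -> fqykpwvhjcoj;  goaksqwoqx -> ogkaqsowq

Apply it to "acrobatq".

Rule — delete the last character, then swap each adjacent pair of characters (1↔2, 3↔4, ...).
For "acrobatq" the result is "caorabt".

caorabt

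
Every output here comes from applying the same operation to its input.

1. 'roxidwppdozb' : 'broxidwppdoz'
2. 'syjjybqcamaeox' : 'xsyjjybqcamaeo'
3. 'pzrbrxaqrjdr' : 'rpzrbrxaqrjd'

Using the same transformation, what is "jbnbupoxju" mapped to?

ujbnbupoxj

The pattern: move the last character to the front.
For "jbnbupoxju" the result is "ujbnbupoxj".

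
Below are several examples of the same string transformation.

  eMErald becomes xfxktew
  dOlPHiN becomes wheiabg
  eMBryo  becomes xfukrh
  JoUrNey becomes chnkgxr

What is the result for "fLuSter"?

The pattern: shift every letter 7 places backward in the alphabet (wrapping around), then convert every letter to lowercase.
On "fLuSter": the first step gives "yEnLmxk", and the second then gives "yenlmxk".
(Check on "eMBryo": → "xFUkrh" → "xfukrh" ✓)

yenlmxk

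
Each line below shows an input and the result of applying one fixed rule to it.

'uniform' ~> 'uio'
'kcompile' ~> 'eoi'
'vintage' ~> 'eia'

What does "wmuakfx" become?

ua

The rule is to move the last 2 characters to the front (rotate right by 2), then keep only the vowels.
Starting from "wmuakfx": after the first operation, "fxwmuak"; after the second, "ua".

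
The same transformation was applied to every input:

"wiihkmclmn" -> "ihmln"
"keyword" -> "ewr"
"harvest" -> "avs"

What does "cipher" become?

ihr

In each case the input is transformed by: keep every other character starting from the second (positions 2nd, 4th, 6th, ...).
Applying that to "cipher" gives "ihr".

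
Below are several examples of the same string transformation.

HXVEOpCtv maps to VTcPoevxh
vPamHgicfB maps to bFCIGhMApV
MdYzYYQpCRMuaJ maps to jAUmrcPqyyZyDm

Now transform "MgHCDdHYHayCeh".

HEcYAhyhDdchGm

Rule — reverse the string, then flip the case of every letter.
On "MgHCDdHYHayCeh" that produces "HEcYAhyhDdchGm".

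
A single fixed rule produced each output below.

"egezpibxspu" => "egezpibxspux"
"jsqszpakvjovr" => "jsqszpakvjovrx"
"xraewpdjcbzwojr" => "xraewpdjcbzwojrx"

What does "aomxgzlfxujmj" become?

aomxgzlfxujmjx

Rule — append "x".
"aomxgzlfxujmj" → "aomxgzlfxujmjx".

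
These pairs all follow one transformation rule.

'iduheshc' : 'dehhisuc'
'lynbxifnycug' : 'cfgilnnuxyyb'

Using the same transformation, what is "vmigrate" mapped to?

Each output is the input with this applied: sort the characters into alphabetical order, then move the first character to the end.
Starting from "vmigrate": after the first operation, "aegimrtv"; after the second, "egimrtva".

egimrtva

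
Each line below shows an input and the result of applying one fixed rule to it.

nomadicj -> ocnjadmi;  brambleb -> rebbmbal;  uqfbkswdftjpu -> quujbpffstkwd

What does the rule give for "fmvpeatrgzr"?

The rule is to swap each adjacent pair of characters (1↔2, 3↔4, ...), then take characters alternately from the front and the back (1st, last, 2nd, 2nd-last, ...).
Working it through for "fmvpeatrgzr": intermediate "mfpvaertzgr", final "mrfgpzvtare".

mrfgpzvtare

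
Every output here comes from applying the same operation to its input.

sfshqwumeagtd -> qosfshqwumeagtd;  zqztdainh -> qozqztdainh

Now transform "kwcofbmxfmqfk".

qokwcofbmxfmqfk

Each output is the input with this applied: prepend "qo".
So "kwcofbmxfmqfk" becomes "qokwcofbmxfmqfk".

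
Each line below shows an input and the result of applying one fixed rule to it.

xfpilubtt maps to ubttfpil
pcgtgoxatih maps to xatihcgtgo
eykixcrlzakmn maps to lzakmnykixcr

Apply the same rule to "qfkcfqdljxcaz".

Each output is the input with this applied: delete the first character, then swap the front and back halves of the string.
On "qfkcfqdljxcaz": the first step gives "fkcfqdljxcaz", and the second then gives "ljxcazfkcfqd".

ljxcazfkcfqd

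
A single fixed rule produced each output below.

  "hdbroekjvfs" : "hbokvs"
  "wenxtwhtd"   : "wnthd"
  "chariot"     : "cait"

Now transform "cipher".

The transformation: keep every other character starting from the first (positions 1st, 3rd, 5th, ...).
Doing the same to "cipher": "cpe".

cpe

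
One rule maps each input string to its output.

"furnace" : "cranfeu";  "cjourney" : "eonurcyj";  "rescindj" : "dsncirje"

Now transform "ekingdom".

oidngemk

What's happening: take characters alternately from the front and the back (1st, last, 2nd, 2nd-last, ...), then move the first 3 characters to the end (rotate left by 3).
Applying both steps to "ekingdom": "emkoidng", then "oidngemk".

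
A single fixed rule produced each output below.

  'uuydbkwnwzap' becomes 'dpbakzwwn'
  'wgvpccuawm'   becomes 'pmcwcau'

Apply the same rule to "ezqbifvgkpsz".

bzisfpvkg

What's happening: delete the first 3 characters, then take characters alternately from the front and the back (1st, last, 2nd, 2nd-last, ...).
Applying that to "ezqbifvgkpsz" gives "bzisfpvkg".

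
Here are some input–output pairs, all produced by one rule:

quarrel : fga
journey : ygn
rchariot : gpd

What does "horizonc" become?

Each output is the input with this applied: keep one character in every 3, starting at position 1 (positions 1st, 4th, 7th, ...), then shift every letter 11 places backward in the alphabet (wrapping around).
For "horizonc", step one produces "hin"; step two turns that into "wxc".

wxc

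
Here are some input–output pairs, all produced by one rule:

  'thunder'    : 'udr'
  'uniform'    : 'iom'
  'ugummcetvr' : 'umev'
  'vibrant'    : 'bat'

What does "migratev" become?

gae

The rule is to delete the first 2 characters, then keep every other character starting from the first (positions 1st, 3rd, 5th, ...).
Working it through for "migratev": intermediate "gratev", final "gae".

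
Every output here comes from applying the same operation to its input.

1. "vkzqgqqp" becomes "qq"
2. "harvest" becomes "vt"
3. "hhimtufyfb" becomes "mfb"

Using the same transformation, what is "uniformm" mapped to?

What's happening: move the first character to the end, then keep one character in every 3, starting at position 3 (positions 3rd, 6th, 9th, ...).
For "uniformm", step one produces "niformmu"; step two turns that into "fm".

fm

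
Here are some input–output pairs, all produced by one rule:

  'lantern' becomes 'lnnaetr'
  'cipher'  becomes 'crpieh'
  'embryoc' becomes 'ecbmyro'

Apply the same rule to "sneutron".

The rule is to move the last character to the front, then swap each adjacent pair of characters (1↔2, 3↔4, ...).
So "sneutron" becomes "snentuor".

snentuor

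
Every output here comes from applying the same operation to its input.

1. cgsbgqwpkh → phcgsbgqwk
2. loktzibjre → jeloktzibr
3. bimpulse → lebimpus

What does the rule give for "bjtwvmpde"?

pebjtwvmd

Rule — move the last 2 characters to the front (rotate right by 2), then swap the first and last characters.
For "bjtwvmpde", step one produces "debjtwvmp"; step two turns that into "pebjtwvmd".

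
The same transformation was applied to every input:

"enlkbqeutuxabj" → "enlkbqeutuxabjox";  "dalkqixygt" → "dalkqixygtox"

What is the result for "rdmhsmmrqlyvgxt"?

The rule is to append "ox".
For "rdmhsmmrqlyvgxt" the result is "rdmhsmmrqlyvgxtox".

rdmhsmmrqlyvgxtox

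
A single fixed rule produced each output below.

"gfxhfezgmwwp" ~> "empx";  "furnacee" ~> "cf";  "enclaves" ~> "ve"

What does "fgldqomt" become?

In each case the input is transformed by: move the first 3 characters to the end (rotate left by 3), then keep one character in every 3, starting at position 3 (positions 3rd, 6th, 9th, ...).
"fgldqomt" → "of".

of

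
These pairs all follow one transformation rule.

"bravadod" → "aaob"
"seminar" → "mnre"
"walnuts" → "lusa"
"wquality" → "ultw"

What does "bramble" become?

The pattern: move the first 2 characters to the end (rotate left by 2), then keep every other character starting from the first (positions 1st, 3rd, 5th, ...).
So "bramble" becomes "aber".
(Check on "walnuts": → "lnutswa" → "lusa" ✓)

aber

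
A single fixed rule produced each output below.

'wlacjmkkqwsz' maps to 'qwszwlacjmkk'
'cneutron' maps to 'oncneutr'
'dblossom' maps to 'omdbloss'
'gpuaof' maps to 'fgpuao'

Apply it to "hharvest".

The transformation: swap the front and back halves of the string, then move the first 2 characters to the end (rotate left by 2).
On "hharvest": the first step gives "vesthhar", and the second then gives "sthharve".

sthharve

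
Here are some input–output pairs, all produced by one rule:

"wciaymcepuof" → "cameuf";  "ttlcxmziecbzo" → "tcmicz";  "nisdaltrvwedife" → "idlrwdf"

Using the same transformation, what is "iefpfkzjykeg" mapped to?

What's happening: keep every other character starting from the second (positions 2nd, 4th, 6th, ...).
Applying that to "iefpfkzjykeg" gives "epkjkg".

epkjkg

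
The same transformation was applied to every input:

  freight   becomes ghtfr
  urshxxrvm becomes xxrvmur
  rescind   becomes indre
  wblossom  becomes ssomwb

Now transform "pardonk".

Each output is the input with this applied: move the first 2 characters to the end (rotate left by 2), then delete the first 2 characters.
For "pardonk", step one produces "rdonkpa"; step two turns that into "onkpa".

onkpa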